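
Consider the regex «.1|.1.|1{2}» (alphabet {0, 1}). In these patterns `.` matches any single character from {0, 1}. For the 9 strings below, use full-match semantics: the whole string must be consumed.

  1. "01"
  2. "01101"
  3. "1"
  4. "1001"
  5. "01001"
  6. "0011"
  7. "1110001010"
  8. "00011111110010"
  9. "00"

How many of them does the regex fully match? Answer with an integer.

1

1 → match
2 → no match
3 → no match
4 → no match
5 → no match
6 → no match
7 → no match
8 → no match
9 → no match
Total matched: 1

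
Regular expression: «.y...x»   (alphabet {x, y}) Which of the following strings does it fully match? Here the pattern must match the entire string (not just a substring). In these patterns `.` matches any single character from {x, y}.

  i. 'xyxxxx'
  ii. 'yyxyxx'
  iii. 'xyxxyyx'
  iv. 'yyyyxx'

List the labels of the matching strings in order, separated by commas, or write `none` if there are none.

i, ii, iv

i → match
ii → match
iii → no match
iv → match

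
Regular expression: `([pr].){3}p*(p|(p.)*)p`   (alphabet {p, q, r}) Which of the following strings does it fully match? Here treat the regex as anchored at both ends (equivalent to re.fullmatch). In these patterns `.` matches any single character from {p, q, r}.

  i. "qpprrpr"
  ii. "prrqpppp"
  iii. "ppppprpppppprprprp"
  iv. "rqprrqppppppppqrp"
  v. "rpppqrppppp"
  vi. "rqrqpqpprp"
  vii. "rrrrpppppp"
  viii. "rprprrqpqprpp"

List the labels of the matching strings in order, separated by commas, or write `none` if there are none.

ii, iii, vi, vii

i → no match — must end with "p"
ii → match
iii → match
iv → no match
v → no match
vi → match
vii → match
viii → no match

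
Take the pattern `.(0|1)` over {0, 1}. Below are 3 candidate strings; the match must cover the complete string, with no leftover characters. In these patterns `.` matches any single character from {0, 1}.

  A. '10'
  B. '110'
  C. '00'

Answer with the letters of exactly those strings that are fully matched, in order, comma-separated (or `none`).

A → match
B → no match
C → match

A, C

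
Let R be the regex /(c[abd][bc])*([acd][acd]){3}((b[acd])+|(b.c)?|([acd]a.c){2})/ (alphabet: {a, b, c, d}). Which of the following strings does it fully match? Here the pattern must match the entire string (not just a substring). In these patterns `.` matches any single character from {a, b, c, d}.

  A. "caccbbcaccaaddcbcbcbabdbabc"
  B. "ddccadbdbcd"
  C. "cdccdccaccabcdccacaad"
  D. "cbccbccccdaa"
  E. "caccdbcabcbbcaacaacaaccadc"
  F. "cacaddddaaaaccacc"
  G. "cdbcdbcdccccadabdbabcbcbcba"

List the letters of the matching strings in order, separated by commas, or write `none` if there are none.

A, C, D, E, F, G

A → match
B → no match
C → match
D → match
E → match
F → match
G → match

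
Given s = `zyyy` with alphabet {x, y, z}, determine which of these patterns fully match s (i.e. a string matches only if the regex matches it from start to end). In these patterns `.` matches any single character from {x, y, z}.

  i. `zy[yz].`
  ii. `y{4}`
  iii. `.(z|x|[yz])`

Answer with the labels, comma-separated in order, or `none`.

i → match
ii → no match — must start with `y`
iii → no match

i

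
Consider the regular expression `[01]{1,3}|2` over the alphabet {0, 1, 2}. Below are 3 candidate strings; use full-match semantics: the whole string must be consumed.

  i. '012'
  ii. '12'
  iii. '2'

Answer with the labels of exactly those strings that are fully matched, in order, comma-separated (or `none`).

i → no match
ii → no match
iii → match

iii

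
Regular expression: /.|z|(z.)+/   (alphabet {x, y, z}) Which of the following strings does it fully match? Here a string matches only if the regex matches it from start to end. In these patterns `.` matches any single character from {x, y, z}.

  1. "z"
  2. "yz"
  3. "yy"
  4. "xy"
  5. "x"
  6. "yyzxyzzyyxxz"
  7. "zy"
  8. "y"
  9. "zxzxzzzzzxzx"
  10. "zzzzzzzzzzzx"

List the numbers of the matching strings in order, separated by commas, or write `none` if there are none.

1 → match
2 → no match
3 → no match
4 → no match
5 → match
6 → no match
7 → match
8 → match
9 → match
10 → match

1, 5, 7, 8, 9, 10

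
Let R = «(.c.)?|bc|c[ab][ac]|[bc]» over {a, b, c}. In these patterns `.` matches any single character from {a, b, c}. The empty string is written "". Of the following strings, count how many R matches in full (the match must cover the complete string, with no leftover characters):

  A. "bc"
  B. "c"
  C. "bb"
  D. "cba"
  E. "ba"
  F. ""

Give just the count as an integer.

A → match
B → match
C → no match
D → match
E → no match
F → match
Total matched: 4

4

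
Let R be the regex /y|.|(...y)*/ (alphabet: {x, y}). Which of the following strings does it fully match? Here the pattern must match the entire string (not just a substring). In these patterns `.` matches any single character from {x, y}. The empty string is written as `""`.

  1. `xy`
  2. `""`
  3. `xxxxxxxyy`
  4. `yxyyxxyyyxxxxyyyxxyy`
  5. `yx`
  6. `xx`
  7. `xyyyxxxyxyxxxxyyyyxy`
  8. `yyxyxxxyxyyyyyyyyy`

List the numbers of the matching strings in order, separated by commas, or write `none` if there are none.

2

1. `xy` → no match
2. `""` → match
3. `xxxxxxxyy` → no match
4 → no match
5. `yx` → no match
6. `xx` → no match
7 → no match
8 → no match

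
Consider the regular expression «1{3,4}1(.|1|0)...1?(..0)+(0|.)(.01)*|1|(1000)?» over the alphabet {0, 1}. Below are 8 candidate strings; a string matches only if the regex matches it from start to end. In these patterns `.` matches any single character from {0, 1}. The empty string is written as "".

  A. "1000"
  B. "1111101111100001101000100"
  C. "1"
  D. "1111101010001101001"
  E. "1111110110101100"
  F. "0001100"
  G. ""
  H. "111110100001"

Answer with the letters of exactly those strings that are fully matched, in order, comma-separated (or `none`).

A, B, C, D, E, G, H

A. "1000" → match
B → match
C. "1" → match
D → match
E → match
F. "0001100" → no match
G. "" → match
H. "111110100001" → match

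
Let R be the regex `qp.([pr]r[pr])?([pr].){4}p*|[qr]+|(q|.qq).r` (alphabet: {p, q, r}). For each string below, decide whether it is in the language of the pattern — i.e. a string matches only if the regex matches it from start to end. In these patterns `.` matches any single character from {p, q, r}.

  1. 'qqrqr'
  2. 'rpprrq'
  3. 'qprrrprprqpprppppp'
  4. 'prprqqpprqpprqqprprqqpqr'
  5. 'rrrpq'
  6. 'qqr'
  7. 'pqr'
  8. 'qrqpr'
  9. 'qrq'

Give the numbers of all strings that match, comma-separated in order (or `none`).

1, 3, 6, 9

1 → match
2 → no match
3 → match
4 → no match
5 → no match
6 → match
7 → no match
8 → no match
9 → match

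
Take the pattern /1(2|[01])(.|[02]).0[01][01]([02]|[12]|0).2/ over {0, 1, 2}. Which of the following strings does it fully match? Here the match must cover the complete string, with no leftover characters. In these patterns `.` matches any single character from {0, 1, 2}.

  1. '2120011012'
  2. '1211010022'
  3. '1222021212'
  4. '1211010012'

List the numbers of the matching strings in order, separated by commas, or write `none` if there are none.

2, 4

1 → no match — must start with '1'
2 → match
3 → no match
4 → match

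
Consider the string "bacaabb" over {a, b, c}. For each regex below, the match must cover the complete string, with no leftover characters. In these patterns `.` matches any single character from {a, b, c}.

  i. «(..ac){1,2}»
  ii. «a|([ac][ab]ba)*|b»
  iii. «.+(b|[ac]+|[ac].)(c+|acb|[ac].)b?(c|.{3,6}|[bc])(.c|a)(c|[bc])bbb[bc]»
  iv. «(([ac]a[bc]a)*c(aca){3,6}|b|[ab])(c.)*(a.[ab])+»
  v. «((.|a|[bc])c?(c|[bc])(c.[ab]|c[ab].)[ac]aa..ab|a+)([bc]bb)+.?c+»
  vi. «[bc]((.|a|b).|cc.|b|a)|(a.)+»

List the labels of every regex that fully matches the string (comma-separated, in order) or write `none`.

i → no match — must end with "ac"
ii → no match
iii → no match
iv → match
v → no match — must end with "c"
vi → no match

iv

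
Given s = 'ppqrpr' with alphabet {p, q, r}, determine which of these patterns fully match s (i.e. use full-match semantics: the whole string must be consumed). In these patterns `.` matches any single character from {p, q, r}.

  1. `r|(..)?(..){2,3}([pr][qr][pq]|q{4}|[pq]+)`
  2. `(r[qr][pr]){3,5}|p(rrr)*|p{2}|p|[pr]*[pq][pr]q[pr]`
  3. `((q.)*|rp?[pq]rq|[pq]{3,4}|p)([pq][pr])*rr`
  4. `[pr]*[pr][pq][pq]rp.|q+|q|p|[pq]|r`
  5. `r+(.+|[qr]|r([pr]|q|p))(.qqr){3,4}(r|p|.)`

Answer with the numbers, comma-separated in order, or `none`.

1 → no match
2 → no match
3 → no match — must end with 'rr'
4 → match
5 → no match — must start with 'r'

4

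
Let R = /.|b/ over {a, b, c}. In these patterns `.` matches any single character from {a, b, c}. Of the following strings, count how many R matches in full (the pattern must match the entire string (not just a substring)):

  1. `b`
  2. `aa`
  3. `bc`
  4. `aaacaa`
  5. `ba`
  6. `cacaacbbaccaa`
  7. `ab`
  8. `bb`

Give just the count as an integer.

1 → match
2 → no match
3 → no match
4 → no match
5 → no match
6 → no match
7 → no match
8 → no match
Total matched: 1

1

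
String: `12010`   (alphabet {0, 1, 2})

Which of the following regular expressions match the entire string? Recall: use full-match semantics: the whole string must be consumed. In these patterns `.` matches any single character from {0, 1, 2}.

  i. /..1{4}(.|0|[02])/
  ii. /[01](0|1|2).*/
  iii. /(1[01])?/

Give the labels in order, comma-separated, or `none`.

ii

i → no match
ii → match
iii → no match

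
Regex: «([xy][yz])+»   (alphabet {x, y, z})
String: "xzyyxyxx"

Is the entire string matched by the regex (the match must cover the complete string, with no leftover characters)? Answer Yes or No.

No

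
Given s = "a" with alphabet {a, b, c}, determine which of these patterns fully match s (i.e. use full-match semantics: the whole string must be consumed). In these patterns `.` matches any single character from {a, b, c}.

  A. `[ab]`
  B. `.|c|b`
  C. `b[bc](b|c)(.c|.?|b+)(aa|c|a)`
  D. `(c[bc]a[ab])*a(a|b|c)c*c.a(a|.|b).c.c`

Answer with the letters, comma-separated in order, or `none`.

A, B

A → match
B → match
C → no match — must start with "b"
D → no match — must end with "c"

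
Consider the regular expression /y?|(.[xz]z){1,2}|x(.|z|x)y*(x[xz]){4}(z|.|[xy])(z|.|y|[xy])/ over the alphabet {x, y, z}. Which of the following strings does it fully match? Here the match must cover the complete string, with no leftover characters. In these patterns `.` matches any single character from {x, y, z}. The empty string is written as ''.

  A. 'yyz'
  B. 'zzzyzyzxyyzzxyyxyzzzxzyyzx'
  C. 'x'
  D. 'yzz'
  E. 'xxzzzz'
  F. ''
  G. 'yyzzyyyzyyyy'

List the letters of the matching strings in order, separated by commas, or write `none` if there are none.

A → no match
B → no match
C → no match
D → match
E → match
F → match
G → no match

D, E, F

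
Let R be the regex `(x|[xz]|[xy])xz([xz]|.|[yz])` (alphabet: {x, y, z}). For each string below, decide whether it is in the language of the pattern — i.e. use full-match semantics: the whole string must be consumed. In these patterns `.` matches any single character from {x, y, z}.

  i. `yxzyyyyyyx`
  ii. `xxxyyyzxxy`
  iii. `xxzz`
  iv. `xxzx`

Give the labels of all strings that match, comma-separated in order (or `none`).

i → no match
ii → no match
iii → match
iv → match

iii, iv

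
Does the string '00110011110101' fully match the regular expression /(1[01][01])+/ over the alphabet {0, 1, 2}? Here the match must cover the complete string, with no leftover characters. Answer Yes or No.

Every match must start with '1', but '00110011110101' does not.

No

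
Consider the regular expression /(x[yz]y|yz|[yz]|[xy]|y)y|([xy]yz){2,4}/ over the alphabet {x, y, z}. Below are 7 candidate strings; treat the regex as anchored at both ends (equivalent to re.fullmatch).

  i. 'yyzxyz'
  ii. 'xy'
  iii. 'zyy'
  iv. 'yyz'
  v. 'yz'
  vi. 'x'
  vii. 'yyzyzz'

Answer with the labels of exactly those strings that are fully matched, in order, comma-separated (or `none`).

i → match
ii → match
iii → no match
iv → no match
v → no match
vi → no match
vii → no match

i, ii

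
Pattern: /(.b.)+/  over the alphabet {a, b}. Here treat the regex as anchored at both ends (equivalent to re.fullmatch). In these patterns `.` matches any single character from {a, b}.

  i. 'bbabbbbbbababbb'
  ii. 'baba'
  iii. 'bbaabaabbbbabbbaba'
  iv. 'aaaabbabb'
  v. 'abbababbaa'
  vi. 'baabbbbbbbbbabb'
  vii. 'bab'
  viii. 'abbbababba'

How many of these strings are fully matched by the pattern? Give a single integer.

i → match
ii → no match
iii → match
iv → no match
v → no match
vi → no match
vii → no match
viii → no match
Total matched: 2

2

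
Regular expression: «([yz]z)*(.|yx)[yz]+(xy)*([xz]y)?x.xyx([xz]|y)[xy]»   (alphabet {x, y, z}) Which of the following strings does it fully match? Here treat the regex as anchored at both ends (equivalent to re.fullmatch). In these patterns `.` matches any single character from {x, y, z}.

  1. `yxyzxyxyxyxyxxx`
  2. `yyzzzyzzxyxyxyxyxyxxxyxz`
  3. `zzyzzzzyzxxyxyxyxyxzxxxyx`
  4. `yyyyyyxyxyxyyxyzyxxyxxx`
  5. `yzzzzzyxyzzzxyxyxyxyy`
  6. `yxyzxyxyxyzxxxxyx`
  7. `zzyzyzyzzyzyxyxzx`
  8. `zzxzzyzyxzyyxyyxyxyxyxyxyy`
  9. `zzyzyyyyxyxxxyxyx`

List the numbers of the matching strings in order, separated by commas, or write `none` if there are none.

1, 5, 9

1 → match
2 → no match
3 → no match
4 → no match
5 → match
6 → no match
7 → no match
8 → no match
9 → match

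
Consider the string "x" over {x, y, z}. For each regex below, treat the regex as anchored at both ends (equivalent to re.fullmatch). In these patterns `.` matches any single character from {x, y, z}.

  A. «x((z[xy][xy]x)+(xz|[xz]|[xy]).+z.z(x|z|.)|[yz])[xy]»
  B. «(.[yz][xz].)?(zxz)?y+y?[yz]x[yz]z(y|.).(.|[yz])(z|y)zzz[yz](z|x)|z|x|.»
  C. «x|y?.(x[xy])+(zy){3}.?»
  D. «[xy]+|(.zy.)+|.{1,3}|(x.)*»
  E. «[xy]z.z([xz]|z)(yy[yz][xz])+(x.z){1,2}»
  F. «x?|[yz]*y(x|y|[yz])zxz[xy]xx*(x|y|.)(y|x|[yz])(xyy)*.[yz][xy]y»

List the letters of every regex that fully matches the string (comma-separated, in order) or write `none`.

A → no match
B → match
C → match
D → match
E → no match — must end with "z"
F → match

B, C, D, F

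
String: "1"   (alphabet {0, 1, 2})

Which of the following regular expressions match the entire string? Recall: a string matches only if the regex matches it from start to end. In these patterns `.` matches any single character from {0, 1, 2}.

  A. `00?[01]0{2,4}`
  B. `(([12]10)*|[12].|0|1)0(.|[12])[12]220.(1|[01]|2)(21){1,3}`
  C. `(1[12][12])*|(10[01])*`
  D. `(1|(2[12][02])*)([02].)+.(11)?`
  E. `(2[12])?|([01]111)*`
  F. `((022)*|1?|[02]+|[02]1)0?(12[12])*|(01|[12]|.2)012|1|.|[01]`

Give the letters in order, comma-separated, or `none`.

A → no match — must start with "0"
B → no match — must end with "21"
C → no match
D → no match
E → no match
F → match

F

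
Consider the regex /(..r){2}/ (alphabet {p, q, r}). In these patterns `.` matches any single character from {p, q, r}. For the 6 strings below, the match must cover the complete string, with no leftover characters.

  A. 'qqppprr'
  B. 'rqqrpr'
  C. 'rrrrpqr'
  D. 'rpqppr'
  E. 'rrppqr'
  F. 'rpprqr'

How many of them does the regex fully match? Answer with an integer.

A. 'qqppprr' → no match
B. 'rqqrpr' → no match
C. 'rrrrpqr' → no match
D. 'rpqppr' → no match
E. 'rrppqr' → no match
F. 'rpprqr' → no match
Total matched: 0

0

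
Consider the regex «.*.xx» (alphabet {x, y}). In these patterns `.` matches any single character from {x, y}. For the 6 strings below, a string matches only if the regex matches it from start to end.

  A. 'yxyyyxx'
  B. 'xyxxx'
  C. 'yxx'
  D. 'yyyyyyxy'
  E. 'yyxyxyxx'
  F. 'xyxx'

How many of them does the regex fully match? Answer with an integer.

A → match
B → match
C → match
D → no match — must end with 'xx'
E → match
F → match
Total matched: 5

5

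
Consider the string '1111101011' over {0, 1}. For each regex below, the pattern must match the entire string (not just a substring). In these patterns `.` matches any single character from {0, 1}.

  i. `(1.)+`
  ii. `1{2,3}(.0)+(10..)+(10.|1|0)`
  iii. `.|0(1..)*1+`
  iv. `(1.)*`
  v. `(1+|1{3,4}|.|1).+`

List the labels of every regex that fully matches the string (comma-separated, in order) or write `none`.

i, iv, v

i → match
ii → no match
iii → no match
iv → match
v → match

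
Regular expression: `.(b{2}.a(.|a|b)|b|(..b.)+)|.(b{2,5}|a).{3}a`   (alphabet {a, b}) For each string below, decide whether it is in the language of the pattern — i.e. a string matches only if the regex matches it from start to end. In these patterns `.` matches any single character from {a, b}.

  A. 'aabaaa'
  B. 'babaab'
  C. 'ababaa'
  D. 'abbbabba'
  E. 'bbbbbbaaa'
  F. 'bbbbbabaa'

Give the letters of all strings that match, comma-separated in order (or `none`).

A. 'aabaaa' → match
B. 'babaab' → no match
C. 'ababaa' → no match
D. 'abbbabba' → match
E. 'bbbbbbaaa' → match
F. 'bbbbbabaa' → match

A, D, E, F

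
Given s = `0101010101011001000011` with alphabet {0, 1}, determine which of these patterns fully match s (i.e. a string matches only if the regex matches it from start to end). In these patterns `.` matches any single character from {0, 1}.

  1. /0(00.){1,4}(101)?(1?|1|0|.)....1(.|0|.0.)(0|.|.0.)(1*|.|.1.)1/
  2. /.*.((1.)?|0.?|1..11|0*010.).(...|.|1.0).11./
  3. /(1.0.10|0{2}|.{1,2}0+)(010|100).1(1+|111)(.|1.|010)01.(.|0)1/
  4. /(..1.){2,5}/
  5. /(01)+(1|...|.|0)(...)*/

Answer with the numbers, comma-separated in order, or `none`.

5

1 → no match — must start with `000`
2 → no match
3 → no match
4 → no match
5 → match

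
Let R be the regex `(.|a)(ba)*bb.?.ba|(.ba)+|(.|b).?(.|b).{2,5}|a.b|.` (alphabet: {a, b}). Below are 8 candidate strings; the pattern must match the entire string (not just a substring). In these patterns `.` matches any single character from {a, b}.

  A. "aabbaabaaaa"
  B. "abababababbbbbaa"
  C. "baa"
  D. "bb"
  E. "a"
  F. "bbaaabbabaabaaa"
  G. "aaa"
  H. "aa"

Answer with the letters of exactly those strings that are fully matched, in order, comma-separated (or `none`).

E

A → no match
B → no match
C → no match
D → no match
E → match
F → no match
G → no match
H → no match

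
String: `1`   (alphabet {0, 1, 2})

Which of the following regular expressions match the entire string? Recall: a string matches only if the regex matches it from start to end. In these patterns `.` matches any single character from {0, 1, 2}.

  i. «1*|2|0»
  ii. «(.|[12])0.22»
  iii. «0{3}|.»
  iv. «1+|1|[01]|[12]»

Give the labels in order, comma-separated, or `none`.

i, iii, iv

i → match
ii → no match — must end with `22`
iii → match
iv → match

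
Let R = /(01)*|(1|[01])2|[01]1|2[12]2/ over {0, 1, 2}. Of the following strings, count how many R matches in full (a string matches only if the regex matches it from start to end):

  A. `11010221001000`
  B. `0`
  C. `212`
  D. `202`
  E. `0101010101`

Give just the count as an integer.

A → no match
B → no match
C → match
D → no match
E → match
Total matched: 2

2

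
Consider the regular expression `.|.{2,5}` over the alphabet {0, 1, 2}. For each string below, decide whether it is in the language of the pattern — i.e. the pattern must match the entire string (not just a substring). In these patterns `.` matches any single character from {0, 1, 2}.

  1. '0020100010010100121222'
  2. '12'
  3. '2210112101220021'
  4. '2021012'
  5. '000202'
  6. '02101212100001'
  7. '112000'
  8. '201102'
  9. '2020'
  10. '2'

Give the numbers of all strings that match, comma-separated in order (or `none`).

1 → no match
2 → match
3 → no match
4 → no match
5 → no match
6 → no match
7 → no match
8 → no match
9 → match
10 → match

2, 9, 10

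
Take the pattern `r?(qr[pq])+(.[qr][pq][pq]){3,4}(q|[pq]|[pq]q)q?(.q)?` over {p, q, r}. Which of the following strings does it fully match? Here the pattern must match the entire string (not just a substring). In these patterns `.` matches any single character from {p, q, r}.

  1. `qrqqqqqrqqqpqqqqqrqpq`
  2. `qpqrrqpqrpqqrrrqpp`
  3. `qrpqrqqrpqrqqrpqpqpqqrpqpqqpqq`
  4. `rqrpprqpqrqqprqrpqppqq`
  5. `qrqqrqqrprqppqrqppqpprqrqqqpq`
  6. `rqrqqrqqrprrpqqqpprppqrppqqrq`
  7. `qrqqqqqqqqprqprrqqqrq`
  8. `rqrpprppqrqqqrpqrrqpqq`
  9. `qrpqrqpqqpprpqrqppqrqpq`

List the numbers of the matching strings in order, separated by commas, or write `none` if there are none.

1 → no match
2 → no match
3 → match
4 → no match
5 → no match
6 → no match
7 → no match
8 → match
9 → match

3, 8, 9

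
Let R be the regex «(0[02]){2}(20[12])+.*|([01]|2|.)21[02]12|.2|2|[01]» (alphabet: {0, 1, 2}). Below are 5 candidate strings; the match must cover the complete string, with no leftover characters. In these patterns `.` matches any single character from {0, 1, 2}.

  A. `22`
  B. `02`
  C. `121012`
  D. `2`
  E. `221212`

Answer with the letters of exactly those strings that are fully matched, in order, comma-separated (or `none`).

A, B, C, D, E

A → match
B → match
C → match
D → match
E → match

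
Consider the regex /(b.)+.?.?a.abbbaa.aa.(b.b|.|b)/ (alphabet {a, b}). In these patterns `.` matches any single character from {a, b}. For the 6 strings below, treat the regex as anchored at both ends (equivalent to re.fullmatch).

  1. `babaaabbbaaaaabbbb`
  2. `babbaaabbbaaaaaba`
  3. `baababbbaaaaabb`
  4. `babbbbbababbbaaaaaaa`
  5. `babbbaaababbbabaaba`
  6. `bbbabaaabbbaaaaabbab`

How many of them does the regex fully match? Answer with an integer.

5

1 → match
2 → match
3 → match
4 → match
5 → no match
6 → match
Total matched: 5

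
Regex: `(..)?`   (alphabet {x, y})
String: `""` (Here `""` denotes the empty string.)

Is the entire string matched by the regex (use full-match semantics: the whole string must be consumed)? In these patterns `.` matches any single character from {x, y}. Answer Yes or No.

Yes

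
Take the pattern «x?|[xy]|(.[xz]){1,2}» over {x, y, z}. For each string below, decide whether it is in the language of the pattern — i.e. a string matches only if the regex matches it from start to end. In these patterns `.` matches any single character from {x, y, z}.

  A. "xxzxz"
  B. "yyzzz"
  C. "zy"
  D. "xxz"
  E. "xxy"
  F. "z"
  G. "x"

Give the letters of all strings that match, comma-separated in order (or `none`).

A → no match
B → no match
C → no match
D → no match
E → no match
F → no match
G → match

G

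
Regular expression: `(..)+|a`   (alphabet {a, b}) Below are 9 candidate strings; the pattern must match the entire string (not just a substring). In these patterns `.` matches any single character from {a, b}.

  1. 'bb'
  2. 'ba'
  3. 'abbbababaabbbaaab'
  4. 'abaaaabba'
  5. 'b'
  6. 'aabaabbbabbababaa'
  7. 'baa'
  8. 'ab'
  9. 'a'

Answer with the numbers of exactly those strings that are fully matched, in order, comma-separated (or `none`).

1 → match
2 → match
3 → no match
4 → no match
5 → no match
6 → no match
7 → no match
8 → match
9 → match

1, 2, 8, 9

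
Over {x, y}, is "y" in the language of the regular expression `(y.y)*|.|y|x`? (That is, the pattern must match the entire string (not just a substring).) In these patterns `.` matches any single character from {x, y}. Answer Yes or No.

Yes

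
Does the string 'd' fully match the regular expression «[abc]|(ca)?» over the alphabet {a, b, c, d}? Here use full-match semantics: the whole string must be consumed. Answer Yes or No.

No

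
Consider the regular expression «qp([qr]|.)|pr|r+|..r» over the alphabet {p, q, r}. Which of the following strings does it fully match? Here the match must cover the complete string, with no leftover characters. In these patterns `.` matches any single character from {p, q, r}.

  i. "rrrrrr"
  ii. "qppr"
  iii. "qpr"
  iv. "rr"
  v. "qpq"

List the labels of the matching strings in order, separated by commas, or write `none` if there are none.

i, iii, iv, v

i → match
ii → no match
iii → match
iv → match
v → match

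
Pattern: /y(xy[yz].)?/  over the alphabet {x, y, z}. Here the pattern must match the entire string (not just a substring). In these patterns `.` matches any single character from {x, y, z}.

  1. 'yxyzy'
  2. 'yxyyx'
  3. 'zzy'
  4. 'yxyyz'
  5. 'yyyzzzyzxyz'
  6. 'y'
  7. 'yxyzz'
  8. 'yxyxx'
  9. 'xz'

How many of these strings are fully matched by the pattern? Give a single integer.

5

1 → match
2 → match
3 → no match — must start with 'y'
4 → match
5 → no match
6 → match
7 → match
8 → no match
9 → no match — must start with 'y'
Total matched: 5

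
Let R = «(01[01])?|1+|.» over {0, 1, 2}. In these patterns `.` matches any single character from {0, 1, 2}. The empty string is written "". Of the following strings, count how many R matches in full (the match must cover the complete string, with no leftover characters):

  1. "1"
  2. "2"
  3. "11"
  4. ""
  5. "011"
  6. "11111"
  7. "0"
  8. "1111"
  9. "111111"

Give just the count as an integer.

9

1. "1" → match
2. "2" → match
3. "11" → match
4. "" → match
5. "011" → match
6. "11111" → match
7. "0" → match
8. "1111" → match
9. "111111" → match
Total matched: 9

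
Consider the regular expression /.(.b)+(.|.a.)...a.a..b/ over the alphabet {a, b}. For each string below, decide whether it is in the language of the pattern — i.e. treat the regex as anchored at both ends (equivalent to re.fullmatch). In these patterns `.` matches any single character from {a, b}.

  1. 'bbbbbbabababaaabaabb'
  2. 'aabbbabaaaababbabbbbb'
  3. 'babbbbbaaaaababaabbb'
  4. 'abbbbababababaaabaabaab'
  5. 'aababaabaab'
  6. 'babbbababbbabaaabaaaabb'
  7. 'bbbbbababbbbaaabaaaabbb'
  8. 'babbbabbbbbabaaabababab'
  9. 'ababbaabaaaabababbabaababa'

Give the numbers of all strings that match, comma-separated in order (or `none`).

1 → no match
2 → no match
3 → no match
4 → no match
5. 'aababaabaab' → no match
6 → match
7 → match
8 → match
9 → no match — must end with 'b'

6, 7, 8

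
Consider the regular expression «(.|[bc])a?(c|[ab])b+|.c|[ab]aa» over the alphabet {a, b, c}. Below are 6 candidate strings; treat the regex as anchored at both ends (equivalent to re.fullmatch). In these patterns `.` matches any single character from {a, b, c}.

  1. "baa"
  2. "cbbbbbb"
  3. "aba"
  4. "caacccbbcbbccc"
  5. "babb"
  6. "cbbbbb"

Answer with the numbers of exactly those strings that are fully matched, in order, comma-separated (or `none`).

1, 2, 5, 6

1 → match
2 → match
3 → no match
4 → no match
5 → match
6 → match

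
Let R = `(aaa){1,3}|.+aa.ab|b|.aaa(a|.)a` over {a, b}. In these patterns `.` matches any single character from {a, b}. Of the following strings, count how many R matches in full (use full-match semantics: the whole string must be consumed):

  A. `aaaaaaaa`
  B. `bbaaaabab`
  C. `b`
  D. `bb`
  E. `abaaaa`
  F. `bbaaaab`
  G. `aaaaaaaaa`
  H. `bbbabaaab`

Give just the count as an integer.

A → no match
B → match
C → match
D → no match
E → no match
F → match
G → match
H → no match
Total matched: 4

4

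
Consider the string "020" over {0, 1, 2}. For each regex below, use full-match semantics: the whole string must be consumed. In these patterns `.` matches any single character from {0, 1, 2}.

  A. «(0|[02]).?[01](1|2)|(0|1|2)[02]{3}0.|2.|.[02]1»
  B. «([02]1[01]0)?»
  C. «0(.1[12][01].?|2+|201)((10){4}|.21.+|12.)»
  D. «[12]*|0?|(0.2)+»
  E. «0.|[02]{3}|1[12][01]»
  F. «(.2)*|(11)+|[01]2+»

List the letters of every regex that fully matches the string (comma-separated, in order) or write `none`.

E

A → no match
B → no match
C → no match
D → no match
E → match
F → no match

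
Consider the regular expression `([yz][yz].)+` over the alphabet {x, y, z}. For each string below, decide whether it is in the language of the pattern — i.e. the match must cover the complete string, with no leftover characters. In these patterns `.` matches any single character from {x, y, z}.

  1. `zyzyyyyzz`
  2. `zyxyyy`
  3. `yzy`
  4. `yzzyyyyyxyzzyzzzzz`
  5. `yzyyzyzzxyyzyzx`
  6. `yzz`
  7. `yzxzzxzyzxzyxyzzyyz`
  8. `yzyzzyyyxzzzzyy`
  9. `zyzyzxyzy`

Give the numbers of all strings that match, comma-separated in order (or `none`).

1, 2, 3, 4, 5, 6, 8, 9

1. `zyzyyyyzz` → match
2. `zyxyyy` → match
3. `yzy` → match
4 → match
5 → match
6. `yzz` → match
7 → no match
8 → match
9. `zyzyzxyzy` → match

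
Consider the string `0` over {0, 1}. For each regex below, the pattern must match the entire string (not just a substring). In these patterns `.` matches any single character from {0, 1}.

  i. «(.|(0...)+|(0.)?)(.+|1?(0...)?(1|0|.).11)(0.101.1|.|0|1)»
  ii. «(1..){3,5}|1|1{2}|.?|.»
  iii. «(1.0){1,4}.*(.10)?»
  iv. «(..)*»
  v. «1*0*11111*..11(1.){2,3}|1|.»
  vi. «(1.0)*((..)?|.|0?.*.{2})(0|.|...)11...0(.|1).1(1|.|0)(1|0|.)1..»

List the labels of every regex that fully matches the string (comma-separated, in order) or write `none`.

i → no match
ii → match
iii → no match — must start with `1`
iv → no match
v → match
vi → no match

ii, v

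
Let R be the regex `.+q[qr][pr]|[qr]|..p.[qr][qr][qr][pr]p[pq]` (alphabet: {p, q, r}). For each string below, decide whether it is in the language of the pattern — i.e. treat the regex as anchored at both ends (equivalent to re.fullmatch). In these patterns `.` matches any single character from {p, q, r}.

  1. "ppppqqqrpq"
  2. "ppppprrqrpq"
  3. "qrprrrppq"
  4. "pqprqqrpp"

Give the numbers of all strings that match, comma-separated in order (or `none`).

1 → match
2 → no match
3 → no match
4 → no match

1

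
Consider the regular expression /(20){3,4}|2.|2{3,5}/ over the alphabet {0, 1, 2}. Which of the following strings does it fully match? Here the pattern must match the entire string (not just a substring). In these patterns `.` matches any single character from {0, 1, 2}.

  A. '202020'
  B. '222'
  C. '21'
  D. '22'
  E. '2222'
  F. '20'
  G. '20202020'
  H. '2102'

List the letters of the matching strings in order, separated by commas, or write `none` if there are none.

A, B, C, D, E, F, G

A → match
B → match
C → match
D → match
E → match
F → match
G → match
H → no match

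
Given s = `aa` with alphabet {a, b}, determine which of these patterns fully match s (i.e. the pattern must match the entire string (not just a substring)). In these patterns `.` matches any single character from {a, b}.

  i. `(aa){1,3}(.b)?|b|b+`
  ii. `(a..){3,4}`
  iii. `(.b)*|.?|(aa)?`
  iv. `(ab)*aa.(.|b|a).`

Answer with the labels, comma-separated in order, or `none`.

i, iii

i → match
ii → no match
iii → match
iv → no match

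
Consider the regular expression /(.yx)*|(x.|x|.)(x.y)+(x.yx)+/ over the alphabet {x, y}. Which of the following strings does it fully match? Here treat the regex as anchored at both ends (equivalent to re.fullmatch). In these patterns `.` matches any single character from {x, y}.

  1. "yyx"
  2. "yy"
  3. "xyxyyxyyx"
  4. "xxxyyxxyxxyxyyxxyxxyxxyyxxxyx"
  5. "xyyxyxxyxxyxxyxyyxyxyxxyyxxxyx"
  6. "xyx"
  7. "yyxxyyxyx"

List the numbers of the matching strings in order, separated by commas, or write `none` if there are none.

1, 3, 4, 6

1 → match
2 → no match
3 → match
4 → match
5 → no match
6 → match
7 → no match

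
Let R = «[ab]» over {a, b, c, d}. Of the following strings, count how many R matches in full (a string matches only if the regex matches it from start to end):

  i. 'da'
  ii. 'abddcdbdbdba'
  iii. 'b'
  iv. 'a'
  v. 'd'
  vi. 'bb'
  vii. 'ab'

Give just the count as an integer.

2

i → no match
ii → no match
iii → match
iv → match
v → no match
vi → no match
vii → no match
Total matched: 2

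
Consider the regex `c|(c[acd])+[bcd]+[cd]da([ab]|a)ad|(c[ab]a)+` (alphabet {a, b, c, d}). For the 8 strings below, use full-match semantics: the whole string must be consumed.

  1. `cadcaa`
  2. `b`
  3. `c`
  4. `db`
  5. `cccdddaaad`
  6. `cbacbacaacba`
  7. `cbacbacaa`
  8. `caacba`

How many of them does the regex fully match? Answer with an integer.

1 → no match
2 → no match — must start with `c`
3 → match
4 → no match — must start with `c`
5 → match
6 → match
7 → match
8 → match
Total matched: 5

5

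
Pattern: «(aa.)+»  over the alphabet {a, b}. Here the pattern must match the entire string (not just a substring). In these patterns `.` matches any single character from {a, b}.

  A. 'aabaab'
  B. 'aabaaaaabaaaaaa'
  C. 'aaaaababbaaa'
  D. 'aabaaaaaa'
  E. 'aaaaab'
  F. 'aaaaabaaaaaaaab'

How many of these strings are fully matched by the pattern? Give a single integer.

A → match
B → match
C → no match
D → match
E → match
F → match
Total matched: 5

5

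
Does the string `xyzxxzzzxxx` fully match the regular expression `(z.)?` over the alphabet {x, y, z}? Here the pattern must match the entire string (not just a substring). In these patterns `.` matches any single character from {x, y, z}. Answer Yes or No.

No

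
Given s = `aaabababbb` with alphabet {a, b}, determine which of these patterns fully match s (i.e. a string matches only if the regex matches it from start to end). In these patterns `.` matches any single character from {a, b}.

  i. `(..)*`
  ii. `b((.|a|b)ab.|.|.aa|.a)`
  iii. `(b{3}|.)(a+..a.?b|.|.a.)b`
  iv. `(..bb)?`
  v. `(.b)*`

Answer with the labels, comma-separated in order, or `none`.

i → match
ii → no match — must start with `b`
iii → no match
iv → no match
v → no match

i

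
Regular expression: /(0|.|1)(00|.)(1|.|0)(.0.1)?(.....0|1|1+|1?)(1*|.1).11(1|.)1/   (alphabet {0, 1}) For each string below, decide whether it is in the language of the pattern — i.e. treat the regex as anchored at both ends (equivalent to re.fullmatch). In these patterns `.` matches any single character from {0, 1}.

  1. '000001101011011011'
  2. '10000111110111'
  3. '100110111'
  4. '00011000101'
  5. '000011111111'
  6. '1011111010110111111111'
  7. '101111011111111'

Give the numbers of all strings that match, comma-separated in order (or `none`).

1 → no match
2 → no match
3 → no match
4 → no match
5 → match
6 → no match
7 → no match

5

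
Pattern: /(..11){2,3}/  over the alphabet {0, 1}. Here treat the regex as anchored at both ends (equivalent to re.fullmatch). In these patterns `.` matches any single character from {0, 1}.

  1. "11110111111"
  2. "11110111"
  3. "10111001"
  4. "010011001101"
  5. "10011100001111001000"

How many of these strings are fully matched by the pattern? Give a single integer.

1

1 → no match
2 → match
3 → no match — must end with "11"
4 → no match — must end with "11"
5 → no match — must end with "11"
Total matched: 1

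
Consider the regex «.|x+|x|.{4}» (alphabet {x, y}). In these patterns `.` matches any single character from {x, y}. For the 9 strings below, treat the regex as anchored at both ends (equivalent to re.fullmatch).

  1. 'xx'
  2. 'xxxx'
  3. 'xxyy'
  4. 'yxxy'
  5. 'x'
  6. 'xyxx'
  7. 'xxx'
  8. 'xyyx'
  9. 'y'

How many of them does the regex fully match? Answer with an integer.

1 → match
2 → match
3 → match
4 → match
5 → match
6 → match
7 → match
8 → match
9 → match
Total matched: 9

9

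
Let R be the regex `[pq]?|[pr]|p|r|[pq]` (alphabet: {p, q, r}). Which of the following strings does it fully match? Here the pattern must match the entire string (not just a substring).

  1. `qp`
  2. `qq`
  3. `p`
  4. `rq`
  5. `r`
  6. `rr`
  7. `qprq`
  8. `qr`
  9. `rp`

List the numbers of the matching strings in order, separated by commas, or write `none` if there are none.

3, 5

1. `qp` → no match
2. `qq` → no match
3. `p` → match
4. `rq` → no match
5. `r` → match
6. `rr` → no match
7. `qprq` → no match
8. `qr` → no match
9. `rp` → no match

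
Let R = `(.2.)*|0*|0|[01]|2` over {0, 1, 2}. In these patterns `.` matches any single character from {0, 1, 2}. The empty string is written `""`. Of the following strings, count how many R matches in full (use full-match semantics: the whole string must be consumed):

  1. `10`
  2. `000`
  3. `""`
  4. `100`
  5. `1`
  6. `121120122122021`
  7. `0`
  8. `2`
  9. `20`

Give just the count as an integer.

6

1 → no match
2 → match
3 → match
4 → no match
5 → match
6 → match
7 → match
8 → match
9 → no match
Total matched: 6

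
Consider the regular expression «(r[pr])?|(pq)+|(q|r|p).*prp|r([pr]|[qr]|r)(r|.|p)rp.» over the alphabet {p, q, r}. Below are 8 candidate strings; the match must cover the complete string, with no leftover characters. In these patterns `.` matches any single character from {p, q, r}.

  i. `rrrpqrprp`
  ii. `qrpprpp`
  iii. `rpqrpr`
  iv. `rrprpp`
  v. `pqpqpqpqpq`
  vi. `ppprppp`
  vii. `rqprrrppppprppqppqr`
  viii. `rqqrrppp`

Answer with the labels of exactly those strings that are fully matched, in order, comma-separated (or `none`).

i, iii, iv, v

i → match
ii → no match
iii → match
iv → match
v → match
vi → no match
vii → no match
viii → no match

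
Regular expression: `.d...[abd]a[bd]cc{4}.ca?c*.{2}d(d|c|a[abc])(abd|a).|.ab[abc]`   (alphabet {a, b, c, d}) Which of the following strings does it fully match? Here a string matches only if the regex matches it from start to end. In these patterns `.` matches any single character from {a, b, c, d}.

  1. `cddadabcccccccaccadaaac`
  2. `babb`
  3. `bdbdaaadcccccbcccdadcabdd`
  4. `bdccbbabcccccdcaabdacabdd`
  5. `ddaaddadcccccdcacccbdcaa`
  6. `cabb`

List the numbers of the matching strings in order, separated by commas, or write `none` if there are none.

1 → no match
2 → match
3 → match
4 → match
5 → match
6 → match

2, 3, 4, 5, 6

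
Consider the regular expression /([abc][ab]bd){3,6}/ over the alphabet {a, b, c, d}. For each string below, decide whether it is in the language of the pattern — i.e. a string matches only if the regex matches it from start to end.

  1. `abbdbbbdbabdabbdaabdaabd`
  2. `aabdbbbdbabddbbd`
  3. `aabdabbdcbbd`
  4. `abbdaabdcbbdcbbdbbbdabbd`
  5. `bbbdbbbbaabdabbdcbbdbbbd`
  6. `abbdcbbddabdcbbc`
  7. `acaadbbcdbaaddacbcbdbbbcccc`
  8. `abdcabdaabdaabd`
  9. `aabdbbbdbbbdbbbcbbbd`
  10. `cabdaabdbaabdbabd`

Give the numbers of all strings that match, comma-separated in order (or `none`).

1 → match
2 → no match
3 → match
4 → match
5 → no match
6 → no match — must end with `bd`
7 → no match — must end with `bd`
8 → no match
9 → no match
10 → no match

1, 3, 4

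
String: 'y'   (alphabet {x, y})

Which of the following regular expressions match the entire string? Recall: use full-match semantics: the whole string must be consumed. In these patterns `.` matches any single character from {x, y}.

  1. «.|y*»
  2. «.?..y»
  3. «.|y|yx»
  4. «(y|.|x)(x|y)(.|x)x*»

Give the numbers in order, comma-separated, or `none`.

1, 3

1 → match
2 → no match
3 → match
4 → no match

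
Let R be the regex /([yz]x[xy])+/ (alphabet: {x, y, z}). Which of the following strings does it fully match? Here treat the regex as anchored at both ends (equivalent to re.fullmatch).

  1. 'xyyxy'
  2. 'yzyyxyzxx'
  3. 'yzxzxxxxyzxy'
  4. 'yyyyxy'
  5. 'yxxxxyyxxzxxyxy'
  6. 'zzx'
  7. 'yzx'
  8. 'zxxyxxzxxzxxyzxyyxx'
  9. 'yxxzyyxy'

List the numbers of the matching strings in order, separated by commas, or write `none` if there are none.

1 → no match
2 → no match
3 → no match
4 → no match
5 → no match
6 → no match
7 → no match
8 → no match
9 → no match

none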